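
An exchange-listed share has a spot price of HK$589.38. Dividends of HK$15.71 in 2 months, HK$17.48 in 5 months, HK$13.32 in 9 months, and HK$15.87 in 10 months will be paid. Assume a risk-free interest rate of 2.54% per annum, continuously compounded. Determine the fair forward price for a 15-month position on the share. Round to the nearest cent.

HK$544.86

PV(dividends) I = 15.71·e^(−0.0254·2/12) + 17.48·e^(−0.0254·5/12) + 13.32·e^(−0.0254·9/12) + 15.87·e^(−0.0254·10/12)
I = 15.6436 + 17.2960 + 13.0687 + 15.5376 = 61.5459
F = (S − I)·e^(rT) = (589.38 − 61.5459) · e^(0.0254·15/12)
= 527.8341 · e^0.031750 = 527.8341 × 1.032259 = HK$544.86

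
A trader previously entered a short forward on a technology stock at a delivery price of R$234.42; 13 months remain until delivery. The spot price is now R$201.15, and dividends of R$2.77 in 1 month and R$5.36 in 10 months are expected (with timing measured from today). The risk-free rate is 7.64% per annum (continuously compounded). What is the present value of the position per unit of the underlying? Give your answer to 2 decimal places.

PV(remaining dividends) I = 2.77·e^(−0.0764·1/12) + 5.36·e^(−0.0764·10/12) = 7.7818
Current forward F = (S − I)·e^(rT) = (201.15 − 7.7818)·e^(0.0764·13/12) = 193.3682 × 1.086288 = 210.0536
Value (long) = (F − K)·e^(−rT) = (210.0536 − 234.42) × 0.920566 = -22.4309
Short position value = −(long value) = R$22.43

R$22.43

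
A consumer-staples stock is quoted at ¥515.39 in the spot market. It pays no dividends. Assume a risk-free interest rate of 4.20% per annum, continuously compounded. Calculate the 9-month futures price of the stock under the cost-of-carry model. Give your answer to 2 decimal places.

¥531.88

F = S·e^(rT) = 515.39 · e^(0.0420 × 9/12)
= 515.39 · e^0.031500 = 515.39 × 1.032001
F = ¥531.88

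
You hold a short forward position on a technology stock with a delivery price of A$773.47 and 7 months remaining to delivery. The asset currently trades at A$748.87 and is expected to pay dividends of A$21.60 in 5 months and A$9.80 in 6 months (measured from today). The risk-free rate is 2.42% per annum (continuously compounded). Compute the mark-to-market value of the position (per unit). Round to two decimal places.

A$44.82

PV(remaining dividends) I = 21.60·e^(−0.0242·5/12) + 9.80·e^(−0.0242·6/12) = 31.0654
Current forward F = (S − I)·e^(rT) = (748.87 − 31.0654)·e^(0.0242·7/12) = 717.8046 × 1.014217 = 728.0096
Value (long) = (F − K)·e^(−rT) = (728.0096 − 773.47) × 0.985983 = -44.8232
Short position value = −(long value) = A$44.82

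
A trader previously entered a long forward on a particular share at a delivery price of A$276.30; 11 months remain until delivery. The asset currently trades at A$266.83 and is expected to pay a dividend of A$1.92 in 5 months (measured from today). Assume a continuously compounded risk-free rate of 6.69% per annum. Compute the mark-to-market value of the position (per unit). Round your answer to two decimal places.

PV(remaining dividends) I = 1.92·e^(−0.0669·5/12) = 1.8672
Current forward F = (S − I)·e^(rT) = (266.83 − 1.8672)·e^(0.0669·11/12) = 264.9628 × 1.063244 = 281.7201
Value (long) = (F − K)·e^(−rT) = (281.7201 − 276.30) × 0.940518 = 5.0977
Value = A$5.10

A$5.10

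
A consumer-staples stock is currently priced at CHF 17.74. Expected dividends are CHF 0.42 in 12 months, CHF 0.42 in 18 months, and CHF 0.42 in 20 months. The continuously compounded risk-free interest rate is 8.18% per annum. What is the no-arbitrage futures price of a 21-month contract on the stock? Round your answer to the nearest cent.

CHF 19.17

PV(dividends) I = 0.42·e^(−0.0818·12/12) + 0.42·e^(−0.0818·18/12) + 0.42·e^(−0.0818·20/12)
I = 0.3870 + 0.3715 + 0.3665 = 1.1250
F = (S − I)·e^(rT) = (17.74 − 1.1250) · e^(0.0818·21/12)
= 16.6150 · e^0.143150 = 16.6150 × 1.153903 = CHF 19.17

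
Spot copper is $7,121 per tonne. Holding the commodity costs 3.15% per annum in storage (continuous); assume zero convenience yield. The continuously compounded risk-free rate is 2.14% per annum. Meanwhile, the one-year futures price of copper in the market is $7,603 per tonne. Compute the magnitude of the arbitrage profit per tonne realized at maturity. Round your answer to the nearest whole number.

Fair futures: F* = S·e^(carry·T), with carry = (r + u) = 0.0214 + 0.0315 = 0.0529
F* = 7121 · e^(0.0529 × 12/12) = 7121 · e^0.052900 = 7121 × 1.054324 = $7507.8412
Market $7603 > fair $7507.8412: forward overpriced → cash-and-carry (buy spot, short the forward).
At maturity, profit = |F_mkt − F*| = |7603 − 7507.8412| = $95 per tonne

$95 per tonne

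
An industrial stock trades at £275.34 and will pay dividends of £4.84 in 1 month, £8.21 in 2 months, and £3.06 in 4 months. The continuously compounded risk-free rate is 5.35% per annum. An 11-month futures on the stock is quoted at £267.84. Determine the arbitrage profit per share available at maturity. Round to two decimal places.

£4.58 per share

PV(dividends) I = 4.84·e^(−0.0535·1/12) + 8.21·e^(−0.0535·2/12) + 3.06·e^(−0.0535·4/12) = 15.9615
Fair futures F* = (S − I)·e^(rT) = (275.34 − 15.9615)·e^0.049042 = 259.3785 × 1.050264 = 272.4159
Market £267.84 < fair 272.4159: forward underpriced → reverse cash-and-carry (short the stock, invest proceeds at r, pay the dividends, go long the forward).
Profit at T = |F_mkt − F*| = |267.84 − 272.4159| = £4.58 per share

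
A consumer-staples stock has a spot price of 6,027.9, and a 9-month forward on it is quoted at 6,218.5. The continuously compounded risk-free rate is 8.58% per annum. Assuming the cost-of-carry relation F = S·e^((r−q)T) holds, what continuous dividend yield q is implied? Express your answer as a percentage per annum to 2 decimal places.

4.43%

From F = S·e^((r−q)T): (r − q) = ln(F/S)/T
ln(6218.5/6027.9) = ln(1.031620) = 0.031130
(r − q) = 0.031130 / (9/12) = 0.041507
q = r − ln(F/S)/T = 0.0858 − 0.041507 = 0.044293
q = 4.43%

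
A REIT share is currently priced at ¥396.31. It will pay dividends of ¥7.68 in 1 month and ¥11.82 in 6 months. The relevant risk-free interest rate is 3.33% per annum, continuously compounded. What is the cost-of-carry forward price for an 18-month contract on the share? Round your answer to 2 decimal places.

¥396.34

PV(dividends) I = 7.68·e^(−0.0333·1/12) + 11.82·e^(−0.0333·6/12)
I = 7.6587 + 11.6248 = 19.2835
F = (S − I)·e^(rT) = (396.31 − 19.2835) · e^(0.0333·18/12)
= 377.0265 · e^0.049950 = 377.0265 × 1.051219 = ¥396.34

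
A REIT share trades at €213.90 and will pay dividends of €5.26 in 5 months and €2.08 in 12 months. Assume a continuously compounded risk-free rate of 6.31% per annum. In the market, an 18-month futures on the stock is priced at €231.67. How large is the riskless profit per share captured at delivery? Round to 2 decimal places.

PV(dividends) I = 5.26·e^(−0.0631·5/12) + 2.08·e^(−0.0631·12/12) = 7.0763
Fair futures F* = (S − I)·e^(rT) = (213.90 − 7.0763)·e^0.094650 = 206.8237 × 1.099274 = 227.3559
Market €231.67 > fair 227.3559: forward overpriced → cash-and-carry (borrow at r, buy the stock and collect the dividends, short the forward).
Profit at T = |F_mkt − F*| = |231.67 − 227.3559| = €4.31 per share

€4.31 per share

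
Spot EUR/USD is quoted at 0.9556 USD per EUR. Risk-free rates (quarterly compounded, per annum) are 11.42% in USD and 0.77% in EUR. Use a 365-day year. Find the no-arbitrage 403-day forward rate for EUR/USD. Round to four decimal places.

By covered interest parity, F = S · (1+r_USD/4)^(4T) / (1+r_EUR/4)^(4T)
= 0.9556 × 1.132381 / 1.008530 = 0.9556 × 1.122803
F = 1.0730 USD per EUR

1.0730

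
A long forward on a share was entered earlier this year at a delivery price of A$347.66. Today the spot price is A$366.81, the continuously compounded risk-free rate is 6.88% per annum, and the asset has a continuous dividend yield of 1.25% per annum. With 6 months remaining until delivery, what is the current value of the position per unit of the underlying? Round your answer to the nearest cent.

Current fair forward for the remaining 6 months: F = S·e^((r − q)·T), (r − q) = 0.0688 − 0.0125 = 0.0563
F = 366.81 · e^(0.0563 × 6/12) = 366.81 × 1.028550 = 377.2824
Value of long forward = (F − K)·e^(−rT) = (377.2824 − 347.66) · e^(−0.0688·6/12)
= 29.6224 × 0.966185 = 28.62

A$28.62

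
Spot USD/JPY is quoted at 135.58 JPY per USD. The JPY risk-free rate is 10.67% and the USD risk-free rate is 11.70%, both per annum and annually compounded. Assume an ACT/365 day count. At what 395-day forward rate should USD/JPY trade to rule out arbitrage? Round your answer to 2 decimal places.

By covered interest parity, F = S · (1+r_JPY)^T / (1+r_USD)^T
= 135.58 × 1.115960 / 1.127205 = 135.58 × 0.990024
F = 134.23 JPY per USD

134.23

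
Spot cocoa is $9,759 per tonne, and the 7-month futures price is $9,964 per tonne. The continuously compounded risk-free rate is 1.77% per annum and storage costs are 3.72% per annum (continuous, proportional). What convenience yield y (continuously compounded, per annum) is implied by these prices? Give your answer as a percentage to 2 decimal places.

1.93%

F = S·e^((r+u−y)T) ⇒ (r+u−y) = ln(F/S)/T
ln(9964/9759) = 0.020789; /T ⇒ 0.035638
y = r + u − ln(F/S)/T = 0.0177 + 0.0372 − 0.035638 = 0.019262
y = 1.93%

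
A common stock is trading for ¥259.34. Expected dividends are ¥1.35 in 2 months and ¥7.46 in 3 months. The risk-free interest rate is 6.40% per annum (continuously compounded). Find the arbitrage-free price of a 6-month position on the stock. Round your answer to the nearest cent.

PV(dividends) I = 1.35·e^(−0.0640·2/12) + 7.46·e^(−0.0640·3/12)
I = 1.3357 + 7.3416 = 8.6773
F = (S − I)·e^(rT) = (259.34 − 8.6773) · e^(0.0640·6/12)
= 250.6627 · e^0.032000 = 250.6627 × 1.032518 = ¥258.81

¥258.81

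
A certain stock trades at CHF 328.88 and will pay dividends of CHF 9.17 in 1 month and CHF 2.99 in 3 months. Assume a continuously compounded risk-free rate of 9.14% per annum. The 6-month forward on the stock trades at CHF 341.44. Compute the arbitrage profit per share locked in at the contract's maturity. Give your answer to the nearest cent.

PV(dividends) I = 9.17·e^(−0.0914·1/12) + 2.99·e^(−0.0914·3/12) = 12.0229
Fair forward F* = (S − I)·e^(rT) = (328.88 − 12.0229)·e^0.045700 = 316.8571 × 1.046760 = 331.6733
Market CHF 341.44 > fair 331.6733: forward overpriced → cash-and-carry (borrow at r, buy the stock and collect the dividends, short the forward).
Profit at T = |F_mkt − F*| = |341.44 − 331.6733| = CHF 9.77 per share

CHF 9.77 per share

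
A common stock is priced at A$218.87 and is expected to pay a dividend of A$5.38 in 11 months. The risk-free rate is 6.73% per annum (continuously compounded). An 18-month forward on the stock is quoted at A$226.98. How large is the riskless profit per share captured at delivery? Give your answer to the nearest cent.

PV(dividends) I = 5.38·e^(−0.0673·11/12) = 5.0581
Fair forward F* = (S − I)·e^(rT) = (218.87 − 5.0581)·e^0.100950 = 213.8119 × 1.106221 = 236.5232
Market A$226.98 < fair 236.5232: forward underpriced → reverse cash-and-carry (short the stock, invest proceeds at r, pay the dividends, go long the forward).
Profit at T = |F_mkt − F*| = |226.98 − 236.5232| = A$9.54 per share

A$9.54 per share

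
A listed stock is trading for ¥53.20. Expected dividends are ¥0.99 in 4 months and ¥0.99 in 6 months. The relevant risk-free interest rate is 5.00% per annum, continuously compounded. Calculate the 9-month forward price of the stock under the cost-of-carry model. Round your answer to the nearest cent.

¥53.22

PV(dividends) I = 0.99·e^(−0.0500·4/12) + 0.99·e^(−0.0500·6/12)
I = 0.9736 + 0.9656 = 1.9392
F = (S − I)·e^(rT) = (53.20 − 1.9392) · e^(0.0500·9/12)
= 51.2608 · e^0.037500 = 51.2608 × 1.038212 = ¥53.22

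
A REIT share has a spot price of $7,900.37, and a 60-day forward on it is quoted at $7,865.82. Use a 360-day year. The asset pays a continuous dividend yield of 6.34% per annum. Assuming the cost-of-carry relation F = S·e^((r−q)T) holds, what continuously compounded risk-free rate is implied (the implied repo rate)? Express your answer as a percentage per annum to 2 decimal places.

3.71%

From F = S·e^((r−q)T): (r − q) = ln(F/S)/T
ln(7865.82/7900.37) = ln(0.995627) = -0.004383
(r − q) = -0.004383 / (60/360) = -0.026298
r = ln(F/S)/T + q = -0.026298 + 0.0634 = 0.037102
r = 3.71%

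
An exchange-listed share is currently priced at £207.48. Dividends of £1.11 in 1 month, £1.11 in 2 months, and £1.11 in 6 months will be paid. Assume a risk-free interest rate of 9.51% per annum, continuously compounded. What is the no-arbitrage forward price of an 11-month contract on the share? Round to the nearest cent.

£222.83

PV(dividends) I = 1.11·e^(−0.0951·1/12) + 1.11·e^(−0.0951·2/12) + 1.11·e^(−0.0951·6/12)
I = 1.1012 + 1.0925 + 1.0585 = 3.2522
F = (S − I)·e^(rT) = (207.48 − 3.2522) · e^(0.0951·11/12)
= 204.2278 · e^0.087175 = 204.2278 × 1.091088 = £222.83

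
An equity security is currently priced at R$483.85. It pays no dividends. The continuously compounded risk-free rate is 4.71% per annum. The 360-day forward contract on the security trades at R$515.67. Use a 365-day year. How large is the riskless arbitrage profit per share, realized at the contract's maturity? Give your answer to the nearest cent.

R$8.81 per share

Fair forward: F* = S·e^(carry·T), with carry = r = 0.0471
F* = 483.85 · e^(0.0471 × 360/365) = 483.85 · e^0.046455 = 483.85 × 1.047551 = R$506.8576
Market R$515.67 > fair R$506.8576: forward overpriced → cash-and-carry (buy spot, short the forward).
At maturity, profit = |F_mkt − F*| = |515.67 − 506.8576| = R$8.81 per share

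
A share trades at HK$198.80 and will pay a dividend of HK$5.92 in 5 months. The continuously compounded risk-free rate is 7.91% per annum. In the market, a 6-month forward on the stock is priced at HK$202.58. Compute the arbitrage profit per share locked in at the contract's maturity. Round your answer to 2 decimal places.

PV(dividends) I = 5.92·e^(−0.0791·5/12) = 5.7281
Fair forward F* = (S − I)·e^(rT) = (198.80 − 5.7281)·e^0.039550 = 193.0719 × 1.040343 = 200.8610
Market HK$202.58 > fair 200.8610: forward overpriced → cash-and-carry (borrow at r, buy the stock and collect the dividends, short the forward).
Profit at T = |F_mkt − F*| = |202.58 − 200.8610| = HK$1.72 per share

HK$1.72 per share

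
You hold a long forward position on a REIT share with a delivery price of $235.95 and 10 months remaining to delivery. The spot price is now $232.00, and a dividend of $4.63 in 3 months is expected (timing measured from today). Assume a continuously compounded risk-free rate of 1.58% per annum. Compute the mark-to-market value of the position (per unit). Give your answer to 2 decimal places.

-$5.48

PV(remaining dividends) I = 4.63·e^(−0.0158·3/12) = 4.6117
Current forward F = (S − I)·e^(rT) = (232.00 − 4.6117)·e^(0.0158·10/12) = 227.3883 × 1.013254 = 230.4021
Value (long) = (F − K)·e^(−rT) = (230.4021 − 235.95) × 0.986920 = -5.4753
Value = -$5.48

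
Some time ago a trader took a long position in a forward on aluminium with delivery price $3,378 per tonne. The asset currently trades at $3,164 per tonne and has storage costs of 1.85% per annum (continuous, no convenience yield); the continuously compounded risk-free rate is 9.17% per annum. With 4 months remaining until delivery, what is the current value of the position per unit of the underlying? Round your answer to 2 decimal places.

Current fair forward for the remaining 4 months: F = S·e^((r + u)·T), (r + u) = 0.0917 + 0.0185 = 0.1102
F = 3164 · e^(0.1102 × 4/12) = 3164 × 1.03741634 = 3282.3853
Value of long forward = (F − K)·e^(−rT) = (3282.3853 − 3378) · e^(−0.0917·4/12)
= -95.6147 × 0.96989577 = -92.74

-$92.74 per tonne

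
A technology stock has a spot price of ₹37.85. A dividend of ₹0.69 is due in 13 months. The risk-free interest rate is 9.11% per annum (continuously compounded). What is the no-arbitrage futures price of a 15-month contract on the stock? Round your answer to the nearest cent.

₹41.71

PV(dividends) I = 0.69·e^(−0.0911·13/12)
I = 0.6252
F = (S − I)·e^(rT) = (37.85 − 0.6252) · e^(0.0911·15/12)
= 37.2248 · e^0.113875 = 37.2248 × 1.120612 = ₹41.71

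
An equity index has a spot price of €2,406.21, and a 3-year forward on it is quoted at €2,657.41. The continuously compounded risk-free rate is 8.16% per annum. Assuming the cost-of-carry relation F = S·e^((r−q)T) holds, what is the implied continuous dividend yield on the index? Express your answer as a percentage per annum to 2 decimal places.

From F = S·e^((r−q)T): (r − q) = ln(F/S)/T
ln(2657.41/2406.21) = ln(1.104397) = 0.099299
(r − q) = 0.099299 / (3) = 0.033100
q = r − ln(F/S)/T = 0.0816 − 0.033100 = 0.048500
q = 4.85%

4.85%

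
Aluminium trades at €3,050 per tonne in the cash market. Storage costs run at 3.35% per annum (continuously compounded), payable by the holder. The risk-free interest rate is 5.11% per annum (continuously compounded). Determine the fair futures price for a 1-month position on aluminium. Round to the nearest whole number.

€3,072 per tonne

Net carry = r + u − y = 0.0511 + 0.0335 − 0.0000 = 0.0846
F = S·e^((r+u−y)T) = 3050 · e^(0.0846 × 1/12) = 3050 · e^0.007050
= 3050 × 1.007075 = €3,072 per tonne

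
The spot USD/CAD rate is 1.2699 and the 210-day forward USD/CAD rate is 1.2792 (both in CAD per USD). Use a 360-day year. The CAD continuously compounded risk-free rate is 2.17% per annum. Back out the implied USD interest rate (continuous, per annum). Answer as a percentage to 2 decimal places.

F = S·e^((r_CAD − r_USD)T) ⇒ r_USD = r_CAD − ln(F/S)/T
ln(1.2792/1.2699) = 0.007297; /(210/360) = 0.012509
r_USD = 0.0217 − 0.012509 = 0.009191
r_USD = 0.92%

0.92%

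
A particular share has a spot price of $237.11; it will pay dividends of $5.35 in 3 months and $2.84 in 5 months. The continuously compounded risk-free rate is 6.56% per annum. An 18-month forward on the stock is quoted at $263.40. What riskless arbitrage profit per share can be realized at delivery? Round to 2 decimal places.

$10.63 per share

PV(dividends) I = 5.35·e^(−0.0656·3/12) + 2.84·e^(−0.0656·5/12) = 8.0264
Fair forward F* = (S − I)·e^(rT) = (237.11 − 8.0264)·e^0.098400 = 229.0836 × 1.103404 = 252.7718
Market $263.40 > fair 252.7718: forward overpriced → cash-and-carry (borrow at r, buy the stock and collect the dividends, short the forward).
Profit at T = |F_mkt − F*| = |263.40 − 252.7718| = $10.63 per share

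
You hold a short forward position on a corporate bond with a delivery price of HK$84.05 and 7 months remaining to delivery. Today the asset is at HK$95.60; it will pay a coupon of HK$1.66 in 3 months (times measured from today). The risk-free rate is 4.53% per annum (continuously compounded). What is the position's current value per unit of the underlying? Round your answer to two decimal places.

-HK$12.10

PV(remaining coupons) I = 1.66·e^(−0.0453·3/12) = 1.6413
Current forward F = (S − I)·e^(rT) = (95.60 − 1.6413)·e^(0.0453·7/12) = 93.9587 × 1.026777 = 96.4746
Value (long) = (F − K)·e^(−rT) = (96.4746 − 84.05) × 0.973921 = 12.1006
Short position value = −(long value) = -HK$12.10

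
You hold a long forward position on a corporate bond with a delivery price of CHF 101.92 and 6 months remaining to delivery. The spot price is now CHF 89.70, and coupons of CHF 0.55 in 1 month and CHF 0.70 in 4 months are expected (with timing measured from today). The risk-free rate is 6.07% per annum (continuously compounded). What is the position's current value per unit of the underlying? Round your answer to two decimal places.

PV(remaining coupons) I = 0.55·e^(−0.0607·1/12) + 0.70·e^(−0.0607·4/12) = 1.2332
Current forward F = (S − I)·e^(rT) = (89.70 − 1.2332)·e^(0.0607·6/12) = 88.4668 × 1.030815 = 91.1929
Value (long) = (F − K)·e^(−rT) = (91.1929 − 101.92) × 0.970106 = -10.4064
Value = -CHF 10.41

-CHF 10.41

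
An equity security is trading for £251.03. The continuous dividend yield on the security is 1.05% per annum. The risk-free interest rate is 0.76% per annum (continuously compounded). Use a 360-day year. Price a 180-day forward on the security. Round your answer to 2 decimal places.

£250.67

F = S·e^((r − q)T) = 251.03 · e^((0.0076 − 0.0105) × 180/360)
= 251.03 · e^-0.001450 = 251.03 × 0.998551
F = £250.67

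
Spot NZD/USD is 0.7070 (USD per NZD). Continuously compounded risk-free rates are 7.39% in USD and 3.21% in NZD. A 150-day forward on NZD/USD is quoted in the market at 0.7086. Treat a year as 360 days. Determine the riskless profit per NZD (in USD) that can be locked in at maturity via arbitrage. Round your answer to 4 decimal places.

Fair forward: F* = S·e^(carry·T), with carry = (r_USD − r_NZD) = 0.0739 − 0.0321 = 0.0418
F* = 0.7070 · e^(0.0418 × 150/360) = 0.7070 · e^0.017417 = 0.7070 × 1.017570 = 0.7194
Market 0.7086 < fair 0.7194: forward underpriced → reverse cash-and-carry (short spot, go long the forward).
At maturity, profit = |F_mkt − F*| = |0.7086 − 0.7194| = 0.0108 per NZD (in USD)

0.0108 per NZD (in USD)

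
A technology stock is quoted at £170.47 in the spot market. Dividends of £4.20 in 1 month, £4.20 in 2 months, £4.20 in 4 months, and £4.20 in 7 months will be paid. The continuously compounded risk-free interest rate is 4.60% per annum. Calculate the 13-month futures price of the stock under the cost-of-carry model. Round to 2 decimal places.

PV(dividends) I = 4.20·e^(−0.0460·1/12) + 4.20·e^(−0.0460·2/12) + 4.20·e^(−0.0460·4/12) + 4.20·e^(−0.0460·7/12)
I = 4.1839 + 4.1679 + 4.1361 + 4.0888 = 16.5767
F = (S − I)·e^(rT) = (170.47 − 16.5767) · e^(0.0460·13/12)
= 153.8933 · e^0.049833 = 153.8933 × 1.051096 = £161.76

£161.76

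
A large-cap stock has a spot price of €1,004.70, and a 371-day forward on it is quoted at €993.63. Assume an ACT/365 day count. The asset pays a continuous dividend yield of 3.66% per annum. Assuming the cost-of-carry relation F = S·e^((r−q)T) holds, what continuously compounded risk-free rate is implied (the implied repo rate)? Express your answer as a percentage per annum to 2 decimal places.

From F = S·e^((r−q)T): (r − q) = ln(F/S)/T
ln(993.63/1004.70) = ln(0.988982) = -0.011079
(r − q) = -0.011079 / (371/365) = -0.010900
r = ln(F/S)/T + q = -0.010900 + 0.0366 = 0.025700
r = 2.57%

2.57%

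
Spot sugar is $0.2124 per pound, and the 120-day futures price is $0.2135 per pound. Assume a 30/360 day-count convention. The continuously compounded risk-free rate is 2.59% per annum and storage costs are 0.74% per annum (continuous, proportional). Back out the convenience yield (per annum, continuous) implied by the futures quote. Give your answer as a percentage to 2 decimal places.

1.78%

F = S·e^((r+u−y)T) ⇒ (r+u−y) = ln(F/S)/T
ln(0.2135/0.2124) = 0.005166; /T ⇒ 0.015498
y = r + u − ln(F/S)/T = 0.0259 + 0.0074 − 0.015498 = 0.017802
y = 1.78%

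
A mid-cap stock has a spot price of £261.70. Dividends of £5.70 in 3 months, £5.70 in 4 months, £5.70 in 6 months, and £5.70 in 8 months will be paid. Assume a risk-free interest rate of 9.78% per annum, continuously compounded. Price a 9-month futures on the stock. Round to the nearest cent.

£258.11

PV(dividends) I = 5.70·e^(−0.0978·3/12) + 5.70·e^(−0.0978·4/12) + 5.70·e^(−0.0978·6/12) + 5.70·e^(−0.0978·8/12)
I = 5.5623 + 5.5172 + 5.4280 + 5.3402 = 21.8477
F = (S − I)·e^(rT) = (261.70 − 21.8477) · e^(0.0978·9/12)
= 239.8523 · e^0.073350 = 239.8523 × 1.076107 = £258.11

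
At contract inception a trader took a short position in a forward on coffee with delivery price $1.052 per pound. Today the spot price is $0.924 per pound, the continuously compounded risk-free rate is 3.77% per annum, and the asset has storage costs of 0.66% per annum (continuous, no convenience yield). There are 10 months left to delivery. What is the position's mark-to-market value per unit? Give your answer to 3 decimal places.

Current fair forward for the remaining 10 months: F = S·e^((r + u)·T), (r + u) = 0.0377 + 0.0066 = 0.0443
F = 0.924 · e^(0.0443 × 10/12) = 0.924 × 1.037607 = 0.9587
Value of long forward = (F − K)·e^(−rT) = (0.9587 − 1.052) · e^(−0.0377·10/12)
= -0.0933 × 0.969072 = -0.090
Short position value = −(long value) = $0.090

$0.090 per pound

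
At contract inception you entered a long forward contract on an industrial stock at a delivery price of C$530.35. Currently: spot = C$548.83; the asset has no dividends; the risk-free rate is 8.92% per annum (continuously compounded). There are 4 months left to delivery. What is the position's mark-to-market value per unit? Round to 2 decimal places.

C$34.02

Current fair forward for the remaining 4 months: F = S·e^(r·T), r = 0.0892
F = 548.83 · e^(0.0892 × 4/12) = 548.83 × 1.030180 = 565.3937
Value of long forward = (F − K)·e^(−rT) = (565.3937 − 530.35) · e^(−0.0892·4/12)
= 35.0437 × 0.970704 = 34.02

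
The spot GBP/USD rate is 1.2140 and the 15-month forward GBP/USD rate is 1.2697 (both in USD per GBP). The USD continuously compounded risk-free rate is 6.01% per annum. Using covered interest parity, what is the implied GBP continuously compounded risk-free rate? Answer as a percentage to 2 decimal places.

2.42%

F = S·e^((r_USD − r_GBP)T) ⇒ r_GBP = r_USD − ln(F/S)/T
ln(1.2697/1.2140) = 0.044860; /(15/12) = 0.035888
r_GBP = 0.0601 − 0.035888 = 0.024212
r_GBP = 2.42%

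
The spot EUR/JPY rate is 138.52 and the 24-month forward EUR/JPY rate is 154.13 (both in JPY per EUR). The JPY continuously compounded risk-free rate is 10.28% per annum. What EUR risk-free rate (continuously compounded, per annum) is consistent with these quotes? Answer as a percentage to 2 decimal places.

4.94%

F = S·e^((r_JPY − r_EUR)T) ⇒ r_EUR = r_JPY − ln(F/S)/T
ln(154.13/138.52) = 0.106782; /(24/12) = 0.053391
r_EUR = 0.1028 − 0.053391 = 0.049409
r_EUR = 4.94%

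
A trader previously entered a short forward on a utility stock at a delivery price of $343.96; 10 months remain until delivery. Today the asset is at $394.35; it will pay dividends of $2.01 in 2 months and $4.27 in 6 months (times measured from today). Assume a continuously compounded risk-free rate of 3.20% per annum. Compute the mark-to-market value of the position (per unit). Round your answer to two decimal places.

-$53.24

PV(remaining dividends) I = 2.01·e^(−0.0320·2/12) + 4.27·e^(−0.0320·6/12) = 6.2015
Current forward F = (S − I)·e^(rT) = (394.35 − 6.2015)·e^(0.0320·10/12) = 388.1485 × 1.027025 = 398.6382
Value (long) = (F − K)·e^(−rT) = (398.6382 − 343.96) × 0.973686 = 53.2394
Short position value = −(long value) = -$53.24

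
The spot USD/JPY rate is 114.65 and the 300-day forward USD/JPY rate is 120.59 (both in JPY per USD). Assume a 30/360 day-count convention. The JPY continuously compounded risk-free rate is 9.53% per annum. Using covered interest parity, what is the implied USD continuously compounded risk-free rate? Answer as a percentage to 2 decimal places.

3.47%

F = S·e^((r_JPY − r_USD)T) ⇒ r_USD = r_JPY − ln(F/S)/T
ln(120.59/114.65) = 0.050512; /(300/360) = 0.060614
r_USD = 0.0953 − 0.060614 = 0.034686
r_USD = 3.47%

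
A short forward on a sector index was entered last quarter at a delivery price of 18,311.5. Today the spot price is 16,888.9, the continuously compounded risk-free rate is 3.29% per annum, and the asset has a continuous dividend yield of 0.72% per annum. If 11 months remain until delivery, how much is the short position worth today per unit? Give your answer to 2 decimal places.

989.70

Current fair forward for the remaining 11 months: F = S·e^((r − q)·T), (r − q) = 0.0329 − 0.0072 = 0.0257
F = 16888.9 · e^(0.0257 × 11/12) = 16888.9 × 1.02383802 = 17291.4979
Value of long forward = (F − K)·e^(−rT) = (17291.4979 − 18311.5) · e^(−0.0329·11/12)
= -1020.0021 × 0.97029189 = -989.70
Short position value = −(long value) = 989.70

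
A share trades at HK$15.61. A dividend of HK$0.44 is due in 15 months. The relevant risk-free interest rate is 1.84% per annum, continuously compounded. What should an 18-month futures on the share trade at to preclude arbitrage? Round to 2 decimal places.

PV(dividends) I = 0.44·e^(−0.0184·15/12)
I = 0.4300
F = (S − I)·e^(rT) = (15.61 − 0.4300) · e^(0.0184·18/12)
= 15.1800 · e^0.027600 = 15.1800 × 1.027984 = HK$15.60

HK$15.60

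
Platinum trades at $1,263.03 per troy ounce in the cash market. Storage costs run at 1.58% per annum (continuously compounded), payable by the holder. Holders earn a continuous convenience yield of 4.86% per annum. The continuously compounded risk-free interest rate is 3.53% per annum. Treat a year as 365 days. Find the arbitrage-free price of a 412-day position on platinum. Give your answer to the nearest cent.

$1,266.60 per troy ounce

Net carry = r + u − y = 0.0353 + 0.0158 − 0.0486 = 0.0025
F = S·e^((r+u−y)T) = 1263.03 · e^(0.0025 × 412/365) = 1263.03 · e^0.00282192
= 1263.03 × 1.00282591 = $1,266.60 per troy ounce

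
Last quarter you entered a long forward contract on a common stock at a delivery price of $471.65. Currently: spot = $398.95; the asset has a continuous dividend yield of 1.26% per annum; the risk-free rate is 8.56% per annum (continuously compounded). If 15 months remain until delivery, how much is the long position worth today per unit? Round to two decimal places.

-$31.07

Current fair forward for the remaining 15 months: F = S·e^((r − q)·T), (r − q) = 0.0856 − 0.0126 = 0.0730
F = 398.95 · e^(0.0730 × 15/12) = 398.95 × 1.095543 = 437.0669
Value of long forward = (F − K)·e^(−rT) = (437.0669 − 471.65) · e^(−0.0856·15/12)
= -34.5831 × 0.898526 = -31.07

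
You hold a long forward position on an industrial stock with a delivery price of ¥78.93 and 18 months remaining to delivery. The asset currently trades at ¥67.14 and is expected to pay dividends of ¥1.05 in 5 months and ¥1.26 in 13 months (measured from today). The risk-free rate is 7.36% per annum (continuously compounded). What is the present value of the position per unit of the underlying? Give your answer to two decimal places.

PV(remaining dividends) I = 1.05·e^(−0.0736·5/12) + 1.26·e^(−0.0736·13/12) = 2.1817
Current forward F = (S − I)·e^(rT) = (67.14 − 2.1817)·e^(0.0736·18/12) = 64.9583 × 1.116725 = 72.5406
Value (long) = (F − K)·e^(−rT) = (72.5406 − 78.93) × 0.895476 = -5.7216
Value = -¥5.72

-¥5.72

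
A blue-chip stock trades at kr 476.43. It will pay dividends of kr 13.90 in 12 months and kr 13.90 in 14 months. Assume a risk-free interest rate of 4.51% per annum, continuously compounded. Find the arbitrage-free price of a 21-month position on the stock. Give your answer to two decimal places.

kr 486.91

PV(dividends) I = 13.90·e^(−0.0451·12/12) + 13.90·e^(−0.0451·14/12)
I = 13.2870 + 13.1875 = 26.4745
F = (S − I)·e^(rT) = (476.43 − 26.4745) · e^(0.0451·21/12)
= 449.9555 · e^0.078925 = 449.9555 × 1.082123 = kr 486.91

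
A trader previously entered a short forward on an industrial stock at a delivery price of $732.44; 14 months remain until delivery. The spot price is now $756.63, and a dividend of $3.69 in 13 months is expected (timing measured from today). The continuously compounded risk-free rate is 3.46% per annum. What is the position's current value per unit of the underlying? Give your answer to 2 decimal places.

PV(remaining dividends) I = 3.69·e^(−0.0346·13/12) = 3.5542
Current forward F = (S − I)·e^(rT) = (756.63 − 3.5542)·e^(0.0346·14/12) = 753.0758 × 1.041192 = 784.0965
Value (long) = (F − K)·e^(−rT) = (784.0965 − 732.44) × 0.960437 = 49.6128
Short position value = −(long value) = -$49.61

-$49.61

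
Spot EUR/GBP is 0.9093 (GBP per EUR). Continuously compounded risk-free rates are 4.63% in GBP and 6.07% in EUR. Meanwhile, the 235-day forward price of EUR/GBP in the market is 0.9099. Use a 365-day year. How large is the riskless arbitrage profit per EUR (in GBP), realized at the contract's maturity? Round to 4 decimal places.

0.0090 per EUR (in GBP)

Fair forward: F* = S·e^(carry·T), with carry = (r_GBP − r_EUR) = 0.0463 − 0.0607 = -0.0144
F* = 0.9093 · e^(-0.0144 × 235/365) = 0.9093 · e^-0.009271 = 0.9093 × 0.990772 = 0.9009
Market 0.9099 > fair 0.9009: forward overpriced → cash-and-carry (buy spot, short the forward).
At maturity, profit = |F_mkt − F*| = |0.9099 − 0.9009| = 0.0090 per EUR (in GBP)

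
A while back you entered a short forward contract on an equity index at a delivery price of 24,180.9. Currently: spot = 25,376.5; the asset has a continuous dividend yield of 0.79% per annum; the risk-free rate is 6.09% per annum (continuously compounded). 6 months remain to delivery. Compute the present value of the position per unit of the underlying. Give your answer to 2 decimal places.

Current fair forward for the remaining 6 months: F = S·e^((r − q)·T), (r − q) = 0.0609 − 0.0079 = 0.0530
F = 25376.5 · e^(0.0530 × 6/12) = 25376.5 × 1.02685425 = 26057.9669
Value of long forward = (F − K)·e^(−rT) = (26057.9669 − 24180.9) · e^(−0.0609·6/12)
= 1877.0669 × 0.97000893 = 1820.77
Short position value = −(long value) = -1820.77

-1820.77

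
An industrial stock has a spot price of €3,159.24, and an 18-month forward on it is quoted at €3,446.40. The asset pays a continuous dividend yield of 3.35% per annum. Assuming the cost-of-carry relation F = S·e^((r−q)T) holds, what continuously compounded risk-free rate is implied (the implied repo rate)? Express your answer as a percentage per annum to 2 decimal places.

From F = S·e^((r−q)T): (r − q) = ln(F/S)/T
ln(3446.40/3159.24) = ln(1.090895) = 0.086998
(r − q) = 0.086998 / (18/12) = 0.057999
r = ln(F/S)/T + q = 0.057999 + 0.0335 = 0.091499
r = 9.15%

9.15%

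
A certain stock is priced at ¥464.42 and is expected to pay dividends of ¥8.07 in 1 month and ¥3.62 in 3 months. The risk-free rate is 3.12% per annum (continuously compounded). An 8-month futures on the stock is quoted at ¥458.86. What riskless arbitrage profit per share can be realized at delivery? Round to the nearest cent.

PV(dividends) I = 8.07·e^(−0.0312·1/12) + 3.62·e^(−0.0312·3/12) = 11.6409
Fair futures F* = (S − I)·e^(rT) = (464.42 − 11.6409)·e^0.020800 = 452.7791 × 1.021018 = 462.2956
Market ¥458.86 < fair 462.2956: forward underpriced → reverse cash-and-carry (short the stock, invest proceeds at r, pay the dividends, go long the forward).
Profit at T = |F_mkt − F*| = |458.86 − 462.2956| = ¥3.44 per share

¥3.44 per share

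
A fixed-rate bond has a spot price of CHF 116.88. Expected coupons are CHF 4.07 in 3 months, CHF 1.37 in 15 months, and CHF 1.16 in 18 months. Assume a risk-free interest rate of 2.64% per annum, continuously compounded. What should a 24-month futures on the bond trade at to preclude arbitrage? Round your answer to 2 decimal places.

CHF 116.38

PV(coupons) I = 4.07·e^(−0.0264·3/12) + 1.37·e^(−0.0264·15/12) + 1.16·e^(−0.0264·18/12)
I = 4.0432 + 1.3255 + 1.1150 = 6.4837
F = (S − I)·e^(rT) = (116.88 − 6.4837) · e^(0.0264·24/12)
= 110.3963 · e^0.052800 = 110.3963 × 1.054219 = CHF 116.38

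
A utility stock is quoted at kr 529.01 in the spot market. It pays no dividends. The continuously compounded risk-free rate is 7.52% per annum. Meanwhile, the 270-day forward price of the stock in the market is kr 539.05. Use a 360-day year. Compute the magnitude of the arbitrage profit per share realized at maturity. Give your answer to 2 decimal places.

kr 20.65 per share

Fair forward: F* = S·e^(carry·T), with carry = r = 0.0752
F* = 529.01 · e^(0.0752 × 270/360) = 529.01 · e^0.056400 = 529.01 × 1.058021 = kr 559.7037
Market kr 539.05 < fair kr 559.7037: forward underpriced → reverse cash-and-carry (short spot, go long the forward).
At maturity, profit = |F_mkt − F*| = |539.05 − 559.7037| = kr 20.65 per share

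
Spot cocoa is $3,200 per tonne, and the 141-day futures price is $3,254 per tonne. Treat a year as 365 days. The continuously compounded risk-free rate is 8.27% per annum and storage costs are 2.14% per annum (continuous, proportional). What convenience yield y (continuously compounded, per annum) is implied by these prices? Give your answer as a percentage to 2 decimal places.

6.08%

F = S·e^((r+u−y)T) ⇒ (r+u−y) = ln(F/S)/T
ln(3254/3200) = 0.016734; /T ⇒ 0.043319
y = r + u − ln(F/S)/T = 0.0827 + 0.0214 − 0.043319 = 0.060781
y = 6.08%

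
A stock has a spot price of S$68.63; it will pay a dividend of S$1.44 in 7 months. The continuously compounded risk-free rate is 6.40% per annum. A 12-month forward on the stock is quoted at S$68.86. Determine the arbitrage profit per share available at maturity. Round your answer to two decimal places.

S$2.83 per share

PV(dividends) I = 1.44·e^(−0.0640·7/12) = 1.3872
Fair forward F* = (S − I)·e^(rT) = (68.63 − 1.3872)·e^0.064000 = 67.2428 × 1.066092 = 71.6870
Market S$68.86 < fair 71.6870: forward underpriced → reverse cash-and-carry (short the stock, invest proceeds at r, pay the dividends, go long the forward).
Profit at T = |F_mkt − F*| = |68.86 − 71.6870| = S$2.83 per share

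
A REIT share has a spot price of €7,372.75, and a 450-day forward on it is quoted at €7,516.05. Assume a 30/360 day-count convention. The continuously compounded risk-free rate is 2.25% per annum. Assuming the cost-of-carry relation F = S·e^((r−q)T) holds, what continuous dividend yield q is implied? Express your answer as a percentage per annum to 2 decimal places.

From F = S·e^((r−q)T): (r − q) = ln(F/S)/T
ln(7516.05/7372.75) = ln(1.019436) = 0.019250
(r − q) = 0.019250 / (450/360) = 0.015400
q = r − ln(F/S)/T = 0.0225 − 0.015400 = 0.007100
q = 0.71%

0.71%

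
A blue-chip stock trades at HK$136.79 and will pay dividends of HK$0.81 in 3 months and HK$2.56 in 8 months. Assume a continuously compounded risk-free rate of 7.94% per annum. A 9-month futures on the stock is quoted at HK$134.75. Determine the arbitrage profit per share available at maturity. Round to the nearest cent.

HK$7.01 per share

PV(dividends) I = 0.81·e^(−0.0794·3/12) + 2.56·e^(−0.0794·8/12) = 3.2221
Fair futures F* = (S − I)·e^(rT) = (136.79 − 3.2221)·e^0.059550 = 133.5679 × 1.061359 = 141.7635
Market HK$134.75 < fair 141.7635: forward underpriced → reverse cash-and-carry (short the stock, invest proceeds at r, pay the dividends, go long the forward).
Profit at T = |F_mkt − F*| = |134.75 − 141.7635| = HK$7.01 per share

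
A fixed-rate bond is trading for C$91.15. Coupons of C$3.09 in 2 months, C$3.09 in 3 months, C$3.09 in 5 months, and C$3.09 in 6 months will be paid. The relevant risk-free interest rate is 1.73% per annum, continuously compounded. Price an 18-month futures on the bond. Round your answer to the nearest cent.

PV(coupons) I = 3.09·e^(−0.0173·2/12) + 3.09·e^(−0.0173·3/12) + 3.09·e^(−0.0173·5/12) + 3.09·e^(−0.0173·6/12)
I = 3.0811 + 3.0767 + 3.0678 + 3.0634 = 12.2890
F = (S − I)·e^(rT) = (91.15 − 12.2890) · e^(0.0173·18/12)
= 78.8610 · e^0.025950 = 78.8610 × 1.026290 = C$80.93

C$80.93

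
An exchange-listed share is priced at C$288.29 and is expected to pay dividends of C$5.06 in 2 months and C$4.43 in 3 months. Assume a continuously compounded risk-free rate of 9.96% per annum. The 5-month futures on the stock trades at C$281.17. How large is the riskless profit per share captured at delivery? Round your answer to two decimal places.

C$9.64 per share

PV(dividends) I = 5.06·e^(−0.0996·2/12) + 4.43·e^(−0.0996·3/12) = 9.2978
Fair futures F* = (S − I)·e^(rT) = (288.29 − 9.2978)·e^0.041500 = 278.9922 × 1.042373 = 290.8139
Market C$281.17 < fair 290.8139: forward underpriced → reverse cash-and-carry (short the stock, invest proceeds at r, pay the dividends, go long the forward).
Profit at T = |F_mkt − F*| = |281.17 − 290.8139| = C$9.64 per share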